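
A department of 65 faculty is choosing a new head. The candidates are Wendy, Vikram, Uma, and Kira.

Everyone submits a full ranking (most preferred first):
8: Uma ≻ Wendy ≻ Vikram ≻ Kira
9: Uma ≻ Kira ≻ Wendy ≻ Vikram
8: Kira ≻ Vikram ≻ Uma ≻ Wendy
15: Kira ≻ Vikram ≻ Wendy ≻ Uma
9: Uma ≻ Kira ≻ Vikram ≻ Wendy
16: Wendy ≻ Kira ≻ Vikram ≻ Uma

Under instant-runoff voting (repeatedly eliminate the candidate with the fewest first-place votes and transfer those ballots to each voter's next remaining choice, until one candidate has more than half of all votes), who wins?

Round 1: Wendy 16, Vikram 0, Uma 26, Kira 23. Vikram eliminated.
Round 2: Wendy 16, Uma 26, Kira 23. Wendy eliminated.
Round 3: Uma 26, Kira 39. Kira has a majority (≥33).

Kira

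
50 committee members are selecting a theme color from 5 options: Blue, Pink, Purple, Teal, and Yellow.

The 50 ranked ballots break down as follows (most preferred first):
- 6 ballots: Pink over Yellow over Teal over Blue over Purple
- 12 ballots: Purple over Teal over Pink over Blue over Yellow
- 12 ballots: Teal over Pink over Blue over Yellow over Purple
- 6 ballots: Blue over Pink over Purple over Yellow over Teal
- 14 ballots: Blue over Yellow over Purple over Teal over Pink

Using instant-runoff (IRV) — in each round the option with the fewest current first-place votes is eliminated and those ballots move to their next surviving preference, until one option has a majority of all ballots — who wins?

Round 1: Blue 20, Pink 6, Purple 12, Teal 12, Yellow 0. Yellow eliminated.
Round 2: Blue 20, Pink 6, Purple 12, Teal 12. Pink eliminated.
Round 3: Blue 20, Purple 12, Teal 18. Purple eliminated.
Round 4: Blue 20, Teal 30. Teal has a majority (≥26).

Teal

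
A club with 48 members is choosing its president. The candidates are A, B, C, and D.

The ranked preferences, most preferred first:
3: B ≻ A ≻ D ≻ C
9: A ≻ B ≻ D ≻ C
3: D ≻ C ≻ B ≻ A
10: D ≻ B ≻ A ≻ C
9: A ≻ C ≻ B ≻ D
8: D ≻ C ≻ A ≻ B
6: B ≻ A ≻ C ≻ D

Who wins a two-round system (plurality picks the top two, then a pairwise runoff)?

A

Round 1 first-place votes: A 18, B 9, C 0, D 21. D and A advance.
Runoff: D is ranked above A on 21 ballots, A above D on 27.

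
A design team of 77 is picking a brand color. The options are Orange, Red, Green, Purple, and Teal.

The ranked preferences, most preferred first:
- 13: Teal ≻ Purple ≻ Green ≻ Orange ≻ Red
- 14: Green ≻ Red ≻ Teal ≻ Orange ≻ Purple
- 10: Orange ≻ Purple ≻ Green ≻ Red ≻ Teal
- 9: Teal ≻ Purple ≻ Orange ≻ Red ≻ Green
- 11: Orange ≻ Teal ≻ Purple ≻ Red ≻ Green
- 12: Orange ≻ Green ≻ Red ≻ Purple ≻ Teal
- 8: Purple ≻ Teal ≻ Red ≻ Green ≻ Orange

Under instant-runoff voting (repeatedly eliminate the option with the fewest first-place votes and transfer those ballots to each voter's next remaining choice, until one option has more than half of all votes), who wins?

Round 1: Orange 33, Red 0, Green 14, Purple 8, Teal 22. Red eliminated.
Round 2: Orange 33, Green 14, Purple 8, Teal 22. Purple eliminated.
Round 3: Orange 33, Green 14, Teal 30. Green eliminated.
Round 4: Orange 33, Teal 44. Teal has a majority (≥39).

Teal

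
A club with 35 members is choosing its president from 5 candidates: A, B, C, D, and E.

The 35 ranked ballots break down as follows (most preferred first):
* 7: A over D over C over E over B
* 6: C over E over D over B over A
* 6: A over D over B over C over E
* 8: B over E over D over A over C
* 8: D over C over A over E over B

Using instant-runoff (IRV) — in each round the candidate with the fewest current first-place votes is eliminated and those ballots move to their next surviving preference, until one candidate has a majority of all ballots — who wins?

Round 1: A 13, B 8, C 6, D 8, E 0. E eliminated.
Round 2: A 13, B 8, C 6, D 8. C eliminated.
Round 3: A 13, B 8, D 14. B eliminated.
Round 4: A 13, D 22. D has a majority (≥18).

D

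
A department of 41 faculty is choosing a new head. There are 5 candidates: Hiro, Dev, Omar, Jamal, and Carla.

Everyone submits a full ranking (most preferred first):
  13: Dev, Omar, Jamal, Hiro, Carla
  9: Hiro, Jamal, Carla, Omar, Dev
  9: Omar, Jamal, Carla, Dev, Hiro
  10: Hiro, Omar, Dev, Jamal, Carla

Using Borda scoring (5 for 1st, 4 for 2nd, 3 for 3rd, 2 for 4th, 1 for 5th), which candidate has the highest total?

Omar

Hiro: 13×2 + 9×5 + 9×1 + 10×5 = 130
Dev: 13×5 + 9×1 + 9×2 + 10×3 = 122
Omar: 13×4 + 9×2 + 9×5 + 10×4 = 155
Jamal: 13×3 + 9×4 + 9×4 + 10×2 = 131
Carla: 13×1 + 9×3 + 9×3 + 10×1 = 77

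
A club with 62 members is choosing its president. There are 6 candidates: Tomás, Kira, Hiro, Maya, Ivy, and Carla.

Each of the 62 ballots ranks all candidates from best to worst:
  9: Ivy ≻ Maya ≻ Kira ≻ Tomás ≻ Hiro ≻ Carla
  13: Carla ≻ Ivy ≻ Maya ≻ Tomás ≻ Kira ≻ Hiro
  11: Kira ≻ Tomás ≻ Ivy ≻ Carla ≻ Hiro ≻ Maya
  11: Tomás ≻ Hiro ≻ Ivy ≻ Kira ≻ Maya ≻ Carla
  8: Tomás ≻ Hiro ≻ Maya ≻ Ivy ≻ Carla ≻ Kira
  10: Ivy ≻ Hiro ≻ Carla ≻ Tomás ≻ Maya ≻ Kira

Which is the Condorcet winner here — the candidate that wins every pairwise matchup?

Ivy vs Tomás: 32–30
Ivy vs Kira: 51–11
Ivy vs Hiro: 43–19
Ivy vs Maya: 54–8
Ivy vs Carla: 49–13
Ivy beats every other candidate.

Ivy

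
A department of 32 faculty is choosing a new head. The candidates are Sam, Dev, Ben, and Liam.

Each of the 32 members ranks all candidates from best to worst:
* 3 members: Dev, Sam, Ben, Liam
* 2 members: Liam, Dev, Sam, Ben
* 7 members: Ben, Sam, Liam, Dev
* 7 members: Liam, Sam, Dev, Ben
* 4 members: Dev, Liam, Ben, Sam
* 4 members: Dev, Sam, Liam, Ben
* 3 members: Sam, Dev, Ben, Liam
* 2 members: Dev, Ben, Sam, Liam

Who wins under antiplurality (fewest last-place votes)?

Sam

Last-place votes: Sam 4, Dev 7, Ben 13, Liam 8.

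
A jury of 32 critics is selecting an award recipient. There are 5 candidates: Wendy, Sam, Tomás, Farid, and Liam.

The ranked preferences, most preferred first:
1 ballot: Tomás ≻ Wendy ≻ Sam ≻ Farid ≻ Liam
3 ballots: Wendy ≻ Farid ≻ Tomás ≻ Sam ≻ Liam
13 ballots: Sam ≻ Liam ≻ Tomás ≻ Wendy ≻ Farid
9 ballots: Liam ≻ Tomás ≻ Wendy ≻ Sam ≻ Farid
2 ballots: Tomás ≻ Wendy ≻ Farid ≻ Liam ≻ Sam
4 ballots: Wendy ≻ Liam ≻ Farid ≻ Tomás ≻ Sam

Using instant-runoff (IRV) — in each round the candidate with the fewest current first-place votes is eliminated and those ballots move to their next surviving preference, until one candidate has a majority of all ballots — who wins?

Round 1: Wendy 7, Sam 13, Tomás 3, Farid 0, Liam 9. Farid eliminated.
Round 2: Wendy 7, Sam 13, Tomás 3, Liam 9. Tomás eliminated.
Round 3: Wendy 10, Sam 13, Liam 9. Liam eliminated.
Round 4: Wendy 19, Sam 13. Wendy has a majority (≥17).

Wendy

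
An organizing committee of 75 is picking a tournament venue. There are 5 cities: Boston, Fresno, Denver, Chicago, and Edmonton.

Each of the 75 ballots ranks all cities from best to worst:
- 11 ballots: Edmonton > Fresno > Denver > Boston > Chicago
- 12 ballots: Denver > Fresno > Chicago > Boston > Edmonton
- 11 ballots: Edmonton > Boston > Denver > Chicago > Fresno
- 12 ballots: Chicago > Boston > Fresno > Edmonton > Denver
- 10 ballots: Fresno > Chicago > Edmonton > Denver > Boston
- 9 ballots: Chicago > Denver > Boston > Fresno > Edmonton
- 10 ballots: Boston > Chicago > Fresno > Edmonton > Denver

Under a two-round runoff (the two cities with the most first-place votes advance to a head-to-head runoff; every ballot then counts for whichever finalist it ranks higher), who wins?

Round 1 first-place votes: Boston 10, Fresno 10, Denver 12, Chicago 21, Edmonton 22. Edmonton and Chicago advance.
Runoff: Edmonton is ranked above Chicago on 22 ballots, Chicago above Edmonton on 53.

Chicago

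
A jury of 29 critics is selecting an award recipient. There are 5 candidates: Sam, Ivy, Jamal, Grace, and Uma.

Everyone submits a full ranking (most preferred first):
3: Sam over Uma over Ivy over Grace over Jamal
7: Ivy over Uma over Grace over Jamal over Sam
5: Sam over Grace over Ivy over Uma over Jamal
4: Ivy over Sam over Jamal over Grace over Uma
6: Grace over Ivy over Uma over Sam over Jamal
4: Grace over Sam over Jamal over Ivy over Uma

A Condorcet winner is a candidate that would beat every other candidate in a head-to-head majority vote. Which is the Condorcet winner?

Grace vs Sam: 17–12
Grace vs Ivy: 15–14
Grace vs Jamal: 25–4
Grace vs Uma: 19–10
Grace beats every other candidate.

Grace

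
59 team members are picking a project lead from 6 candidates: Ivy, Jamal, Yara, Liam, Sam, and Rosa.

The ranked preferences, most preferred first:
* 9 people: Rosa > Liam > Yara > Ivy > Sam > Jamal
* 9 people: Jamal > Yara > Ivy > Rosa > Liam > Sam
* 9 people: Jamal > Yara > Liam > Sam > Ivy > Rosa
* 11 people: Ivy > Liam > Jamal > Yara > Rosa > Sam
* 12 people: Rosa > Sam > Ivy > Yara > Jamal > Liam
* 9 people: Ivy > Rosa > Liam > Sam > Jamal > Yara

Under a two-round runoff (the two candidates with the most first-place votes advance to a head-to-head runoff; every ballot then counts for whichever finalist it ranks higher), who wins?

Round 1 first-place votes: Ivy 20, Jamal 18, Yara 0, Liam 0, Sam 0, Rosa 21. Rosa and Ivy advance.
Runoff: Rosa is ranked above Ivy on 21 ballots, Ivy above Rosa on 38.

Ivy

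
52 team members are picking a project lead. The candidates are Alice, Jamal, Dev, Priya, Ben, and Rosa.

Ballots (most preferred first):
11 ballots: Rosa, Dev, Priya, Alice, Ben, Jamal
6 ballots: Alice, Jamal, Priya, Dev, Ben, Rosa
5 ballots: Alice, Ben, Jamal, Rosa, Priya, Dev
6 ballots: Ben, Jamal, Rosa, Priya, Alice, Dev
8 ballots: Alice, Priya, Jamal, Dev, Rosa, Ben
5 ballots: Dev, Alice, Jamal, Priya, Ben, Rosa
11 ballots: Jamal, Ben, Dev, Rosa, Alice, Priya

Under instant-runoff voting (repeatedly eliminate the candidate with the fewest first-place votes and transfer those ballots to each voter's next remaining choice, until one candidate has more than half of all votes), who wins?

Round 1: Alice 19, Jamal 11, Dev 5, Priya 0, Ben 6, Rosa 11. Priya eliminated.
Round 2: Alice 19, Jamal 11, Dev 5, Ben 6, Rosa 11. Dev eliminated.
Round 3: Alice 24, Jamal 11, Ben 6, Rosa 11. Ben eliminated.
Round 4: Alice 24, Jamal 17, Rosa 11. Rosa eliminated.
Round 5: Alice 35, Jamal 17. Alice has a majority (≥27).

Alice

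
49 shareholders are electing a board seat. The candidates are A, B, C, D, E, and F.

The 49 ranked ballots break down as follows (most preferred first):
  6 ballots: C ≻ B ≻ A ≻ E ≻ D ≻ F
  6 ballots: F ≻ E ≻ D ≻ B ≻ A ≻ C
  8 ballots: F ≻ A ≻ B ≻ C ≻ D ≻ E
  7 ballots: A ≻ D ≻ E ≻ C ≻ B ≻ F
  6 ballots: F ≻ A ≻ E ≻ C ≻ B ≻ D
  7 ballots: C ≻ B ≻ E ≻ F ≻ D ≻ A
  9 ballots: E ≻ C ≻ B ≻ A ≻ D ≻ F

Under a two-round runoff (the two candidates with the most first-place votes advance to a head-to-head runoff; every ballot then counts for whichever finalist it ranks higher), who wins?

Round 1 first-place votes: A 7, B 0, C 13, D 0, E 9, F 20. F and C advance.
Runoff: F is ranked above C on 20 ballots, C above F on 29.

C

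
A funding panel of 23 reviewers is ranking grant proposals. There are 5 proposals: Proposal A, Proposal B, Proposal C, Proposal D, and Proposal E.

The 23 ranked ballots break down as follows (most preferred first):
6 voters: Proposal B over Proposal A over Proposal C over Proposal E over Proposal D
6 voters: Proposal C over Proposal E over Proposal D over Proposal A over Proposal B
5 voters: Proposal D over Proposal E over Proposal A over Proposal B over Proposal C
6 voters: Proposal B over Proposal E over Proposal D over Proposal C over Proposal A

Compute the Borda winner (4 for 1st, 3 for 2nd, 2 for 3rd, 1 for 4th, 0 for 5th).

Proposal E

Proposal A: 6×3 + 6×1 + 5×2 + 6×0 = 34
Proposal B: 6×4 + 6×0 + 5×1 + 6×4 = 53
Proposal C: 6×2 + 6×4 + 5×0 + 6×1 = 42
Proposal D: 6×0 + 6×2 + 5×4 + 6×2 = 44
Proposal E: 6×1 + 6×3 + 5×3 + 6×3 = 57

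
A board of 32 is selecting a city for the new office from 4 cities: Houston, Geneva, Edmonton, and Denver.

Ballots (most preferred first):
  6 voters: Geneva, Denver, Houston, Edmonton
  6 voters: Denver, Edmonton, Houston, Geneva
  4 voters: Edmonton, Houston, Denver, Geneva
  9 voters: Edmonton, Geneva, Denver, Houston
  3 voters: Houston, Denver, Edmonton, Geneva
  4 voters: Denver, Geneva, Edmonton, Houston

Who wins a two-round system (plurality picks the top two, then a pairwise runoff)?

Denver

Round 1 first-place votes: Houston 3, Geneva 6, Edmonton 13, Denver 10. Edmonton and Denver advance.
Runoff: Edmonton is ranked above Denver on 13 ballots, Denver above Edmonton on 19.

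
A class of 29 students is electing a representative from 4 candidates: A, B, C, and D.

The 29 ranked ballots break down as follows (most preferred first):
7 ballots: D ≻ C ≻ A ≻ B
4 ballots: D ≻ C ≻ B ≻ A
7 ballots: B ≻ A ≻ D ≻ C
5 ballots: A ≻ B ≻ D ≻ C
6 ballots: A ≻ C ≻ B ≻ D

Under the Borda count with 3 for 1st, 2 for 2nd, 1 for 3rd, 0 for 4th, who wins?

A

A: 7×1 + 4×0 + 7×2 + 5×3 + 6×3 = 54
B: 7×0 + 4×1 + 7×3 + 5×2 + 6×1 = 41
C: 7×2 + 4×2 + 7×0 + 5×0 + 6×2 = 34
D: 7×3 + 4×3 + 7×1 + 5×1 + 6×0 = 45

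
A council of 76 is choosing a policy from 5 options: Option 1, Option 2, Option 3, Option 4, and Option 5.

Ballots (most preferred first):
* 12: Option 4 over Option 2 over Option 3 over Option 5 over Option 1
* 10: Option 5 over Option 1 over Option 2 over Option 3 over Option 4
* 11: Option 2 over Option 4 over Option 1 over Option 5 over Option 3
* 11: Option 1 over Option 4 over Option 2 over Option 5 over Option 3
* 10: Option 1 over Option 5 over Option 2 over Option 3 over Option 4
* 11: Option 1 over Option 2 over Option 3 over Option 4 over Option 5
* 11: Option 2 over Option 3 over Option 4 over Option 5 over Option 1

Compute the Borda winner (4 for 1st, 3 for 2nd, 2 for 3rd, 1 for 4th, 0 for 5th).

Option 1: 12×0 + 10×3 + 11×2 + 11×4 + 10×4 + 11×4 + 11×0 = 180
Option 2: 12×3 + 10×2 + 11×4 + 11×2 + 10×2 + 11×3 + 11×4 = 219
Option 3: 12×2 + 10×1 + 11×0 + 11×0 + 10×1 + 11×2 + 11×3 = 99
Option 4: 12×4 + 10×0 + 11×3 + 11×3 + 10×0 + 11×1 + 11×2 = 147
Option 5: 12×1 + 10×4 + 11×1 + 11×1 + 10×3 + 11×0 + 11×1 = 115

Option 2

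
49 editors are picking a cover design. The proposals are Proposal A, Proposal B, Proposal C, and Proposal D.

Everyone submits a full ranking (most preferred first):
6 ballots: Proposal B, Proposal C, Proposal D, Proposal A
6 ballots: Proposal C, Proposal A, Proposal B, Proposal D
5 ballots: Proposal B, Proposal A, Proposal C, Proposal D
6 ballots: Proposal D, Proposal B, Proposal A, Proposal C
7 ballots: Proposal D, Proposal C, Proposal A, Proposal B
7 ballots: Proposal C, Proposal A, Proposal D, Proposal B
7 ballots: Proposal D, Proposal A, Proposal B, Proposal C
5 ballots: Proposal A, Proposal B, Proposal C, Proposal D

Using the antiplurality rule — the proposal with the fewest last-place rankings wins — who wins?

Last-place votes: Proposal A 6, Proposal B 14, Proposal C 13, Proposal D 16.

Proposal A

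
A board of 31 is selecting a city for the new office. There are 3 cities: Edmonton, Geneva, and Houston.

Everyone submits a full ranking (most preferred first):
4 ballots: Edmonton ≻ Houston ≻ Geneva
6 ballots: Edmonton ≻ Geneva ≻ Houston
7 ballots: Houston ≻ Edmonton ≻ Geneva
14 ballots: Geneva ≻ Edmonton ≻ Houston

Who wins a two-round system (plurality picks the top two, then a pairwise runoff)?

Edmonton

Round 1 first-place votes: Edmonton 10, Geneva 14, Houston 7. Geneva and Edmonton advance.
Runoff: Geneva is ranked above Edmonton on 14 ballots, Edmonton above Geneva on 17.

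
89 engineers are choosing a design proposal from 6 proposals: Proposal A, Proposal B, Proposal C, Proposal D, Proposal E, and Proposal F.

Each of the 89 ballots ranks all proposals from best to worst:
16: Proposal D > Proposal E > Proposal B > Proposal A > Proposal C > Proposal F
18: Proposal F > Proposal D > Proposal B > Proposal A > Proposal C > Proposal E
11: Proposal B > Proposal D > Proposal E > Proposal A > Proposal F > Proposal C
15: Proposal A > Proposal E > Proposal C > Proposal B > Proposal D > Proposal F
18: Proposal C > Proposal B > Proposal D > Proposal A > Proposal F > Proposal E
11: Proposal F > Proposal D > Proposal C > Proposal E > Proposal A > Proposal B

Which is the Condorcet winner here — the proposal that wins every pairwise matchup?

Proposal D

Proposal D vs Proposal A: 74–15
Proposal D vs Proposal B: 45–44
Proposal D vs Proposal C: 56–33
Proposal D vs Proposal E: 74–15
Proposal D vs Proposal F: 60–29
Proposal D beats every other proposal.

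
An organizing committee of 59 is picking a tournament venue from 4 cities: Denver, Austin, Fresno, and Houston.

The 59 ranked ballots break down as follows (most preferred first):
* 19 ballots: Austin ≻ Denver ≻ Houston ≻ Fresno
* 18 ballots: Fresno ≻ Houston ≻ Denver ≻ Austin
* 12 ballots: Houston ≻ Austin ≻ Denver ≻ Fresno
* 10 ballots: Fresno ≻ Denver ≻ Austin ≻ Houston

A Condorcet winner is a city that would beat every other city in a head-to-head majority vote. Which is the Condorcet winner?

Houston vs Denver: 30–29
Houston vs Austin: 30–29
Houston vs Fresno: 31–28
Houston beats every other city.

Houston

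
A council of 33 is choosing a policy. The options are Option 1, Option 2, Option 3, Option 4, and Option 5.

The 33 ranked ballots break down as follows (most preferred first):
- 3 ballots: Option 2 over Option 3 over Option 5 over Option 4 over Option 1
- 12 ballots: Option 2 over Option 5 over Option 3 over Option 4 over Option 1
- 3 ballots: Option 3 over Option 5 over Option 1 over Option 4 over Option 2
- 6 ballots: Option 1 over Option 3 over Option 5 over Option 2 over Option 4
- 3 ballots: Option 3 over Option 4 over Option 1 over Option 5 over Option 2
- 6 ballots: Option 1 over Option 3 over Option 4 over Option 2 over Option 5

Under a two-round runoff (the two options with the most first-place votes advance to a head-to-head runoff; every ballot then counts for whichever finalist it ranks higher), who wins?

Option 1

Round 1 first-place votes: Option 1 12, Option 2 15, Option 3 6, Option 4 0, Option 5 0. Option 2 and Option 1 advance.
Runoff: Option 2 is ranked above Option 1 on 15 ballots, Option 1 above Option 2 on 18.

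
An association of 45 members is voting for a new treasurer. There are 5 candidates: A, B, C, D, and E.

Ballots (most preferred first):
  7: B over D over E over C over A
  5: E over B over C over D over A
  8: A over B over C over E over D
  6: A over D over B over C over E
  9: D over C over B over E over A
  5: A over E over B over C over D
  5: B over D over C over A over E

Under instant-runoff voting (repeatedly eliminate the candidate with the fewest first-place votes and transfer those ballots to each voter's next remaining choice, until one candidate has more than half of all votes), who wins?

B

Round 1: A 19, B 12, C 0, D 9, E 5. C eliminated.
Round 2: A 19, B 12, D 9, E 5. E eliminated.
Round 3: A 19, B 17, D 9. D eliminated.
Round 4: A 19, B 26. B has a majority (≥23).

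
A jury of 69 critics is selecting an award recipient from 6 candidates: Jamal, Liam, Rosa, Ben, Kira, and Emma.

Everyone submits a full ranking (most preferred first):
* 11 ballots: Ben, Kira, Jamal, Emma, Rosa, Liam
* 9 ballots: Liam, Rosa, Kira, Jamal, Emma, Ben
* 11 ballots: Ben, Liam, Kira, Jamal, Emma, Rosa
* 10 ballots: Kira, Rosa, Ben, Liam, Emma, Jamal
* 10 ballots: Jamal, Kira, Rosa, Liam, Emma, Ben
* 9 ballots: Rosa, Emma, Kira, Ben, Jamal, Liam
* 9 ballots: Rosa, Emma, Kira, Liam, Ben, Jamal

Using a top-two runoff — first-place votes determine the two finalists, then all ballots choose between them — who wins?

Round 1 first-place votes: Jamal 10, Liam 9, Rosa 18, Ben 22, Kira 10, Emma 0. Ben and Rosa advance.
Runoff: Ben is ranked above Rosa on 22 ballots, Rosa above Ben on 47.

Rosa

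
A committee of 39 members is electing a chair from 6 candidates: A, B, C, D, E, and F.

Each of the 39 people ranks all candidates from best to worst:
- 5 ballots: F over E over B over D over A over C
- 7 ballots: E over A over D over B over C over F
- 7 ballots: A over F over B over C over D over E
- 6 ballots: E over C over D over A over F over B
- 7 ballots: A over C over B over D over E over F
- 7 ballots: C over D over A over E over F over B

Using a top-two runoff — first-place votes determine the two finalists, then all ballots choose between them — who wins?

Round 1 first-place votes: A 14, B 0, C 7, D 0, E 13, F 5. A and E advance.
Runoff: A is ranked above E on 21 ballots, E above A on 18.

A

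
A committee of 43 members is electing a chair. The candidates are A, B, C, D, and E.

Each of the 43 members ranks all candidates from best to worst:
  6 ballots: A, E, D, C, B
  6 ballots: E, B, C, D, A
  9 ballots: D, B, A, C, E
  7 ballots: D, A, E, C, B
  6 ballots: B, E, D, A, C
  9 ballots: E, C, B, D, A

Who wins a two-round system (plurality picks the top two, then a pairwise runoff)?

E

Round 1 first-place votes: A 6, B 6, C 0, D 16, E 15. D and E advance.
Runoff: D is ranked above E on 16 ballots, E above D on 27.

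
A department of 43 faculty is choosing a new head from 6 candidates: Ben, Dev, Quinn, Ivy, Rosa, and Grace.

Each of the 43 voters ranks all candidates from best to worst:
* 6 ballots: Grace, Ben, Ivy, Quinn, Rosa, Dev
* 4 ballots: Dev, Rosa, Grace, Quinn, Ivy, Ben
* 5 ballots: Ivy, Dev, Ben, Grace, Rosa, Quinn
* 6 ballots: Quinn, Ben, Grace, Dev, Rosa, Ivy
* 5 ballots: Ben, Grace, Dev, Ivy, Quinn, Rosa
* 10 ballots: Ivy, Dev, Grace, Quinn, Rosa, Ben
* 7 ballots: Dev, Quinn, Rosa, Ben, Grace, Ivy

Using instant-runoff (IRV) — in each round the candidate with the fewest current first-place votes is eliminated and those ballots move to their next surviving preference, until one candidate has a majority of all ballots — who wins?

Round 1: Ben 5, Dev 11, Quinn 6, Ivy 15, Rosa 0, Grace 6. Rosa eliminated.
Round 2: Ben 5, Dev 11, Quinn 6, Ivy 15, Grace 6. Ben eliminated.
Round 3: Dev 11, Quinn 6, Ivy 15, Grace 11. Quinn eliminated.
Round 4: Dev 11, Ivy 15, Grace 17. Dev eliminated.
Round 5: Ivy 15, Grace 28. Grace has a majority (≥22).

Grace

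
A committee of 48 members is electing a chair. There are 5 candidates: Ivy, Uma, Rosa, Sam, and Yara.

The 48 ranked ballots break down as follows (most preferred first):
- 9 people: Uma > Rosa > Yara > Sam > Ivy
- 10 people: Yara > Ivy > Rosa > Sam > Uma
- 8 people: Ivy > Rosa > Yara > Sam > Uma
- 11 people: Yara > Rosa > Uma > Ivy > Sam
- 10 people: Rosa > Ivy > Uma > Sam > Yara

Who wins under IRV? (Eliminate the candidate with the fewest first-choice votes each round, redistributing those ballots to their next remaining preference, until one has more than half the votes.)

Rosa

Round 1: Ivy 8, Uma 9, Rosa 10, Sam 0, Yara 21. Sam eliminated.
Round 2: Ivy 8, Uma 9, Rosa 10, Yara 21. Ivy eliminated.
Round 3: Uma 9, Rosa 18, Yara 21. Uma eliminated.
Round 4: Rosa 27, Yara 21. Rosa has a majority (≥25).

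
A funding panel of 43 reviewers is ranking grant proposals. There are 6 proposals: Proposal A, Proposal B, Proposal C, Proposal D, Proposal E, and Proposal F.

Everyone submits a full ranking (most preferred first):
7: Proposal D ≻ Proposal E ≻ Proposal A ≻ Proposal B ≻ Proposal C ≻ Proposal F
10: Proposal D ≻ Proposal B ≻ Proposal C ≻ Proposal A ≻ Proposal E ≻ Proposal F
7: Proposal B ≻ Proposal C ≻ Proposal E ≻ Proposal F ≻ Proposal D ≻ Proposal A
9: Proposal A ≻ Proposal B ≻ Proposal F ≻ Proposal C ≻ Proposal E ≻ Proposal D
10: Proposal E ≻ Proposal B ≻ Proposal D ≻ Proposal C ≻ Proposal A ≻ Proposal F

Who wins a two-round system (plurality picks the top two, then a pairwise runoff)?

Round 1 first-place votes: Proposal A 9, Proposal B 7, Proposal C 0, Proposal D 17, Proposal E 10, Proposal F 0. Proposal D and Proposal E advance.
Runoff: Proposal D is ranked above Proposal E on 17 ballots, Proposal E above Proposal D on 26.

Proposal E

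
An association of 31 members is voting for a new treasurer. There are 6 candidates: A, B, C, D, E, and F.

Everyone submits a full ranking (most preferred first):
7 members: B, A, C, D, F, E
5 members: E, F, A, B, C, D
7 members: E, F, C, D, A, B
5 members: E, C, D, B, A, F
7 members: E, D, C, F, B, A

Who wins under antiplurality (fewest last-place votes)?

Last-place votes: A 7, B 7, C 0, D 5, E 7, F 5.

C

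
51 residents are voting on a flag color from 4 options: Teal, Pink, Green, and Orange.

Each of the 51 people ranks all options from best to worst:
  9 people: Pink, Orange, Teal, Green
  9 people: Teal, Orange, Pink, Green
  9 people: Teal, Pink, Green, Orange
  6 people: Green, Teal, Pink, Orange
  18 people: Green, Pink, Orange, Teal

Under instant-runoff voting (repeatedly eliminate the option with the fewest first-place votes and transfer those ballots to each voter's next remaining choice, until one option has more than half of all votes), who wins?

Round 1: Teal 18, Pink 9, Green 24, Orange 0. Orange eliminated.
Round 2: Teal 18, Pink 9, Green 24. Pink eliminated.
Round 3: Teal 27, Green 24. Teal has a majority (≥26).

Teal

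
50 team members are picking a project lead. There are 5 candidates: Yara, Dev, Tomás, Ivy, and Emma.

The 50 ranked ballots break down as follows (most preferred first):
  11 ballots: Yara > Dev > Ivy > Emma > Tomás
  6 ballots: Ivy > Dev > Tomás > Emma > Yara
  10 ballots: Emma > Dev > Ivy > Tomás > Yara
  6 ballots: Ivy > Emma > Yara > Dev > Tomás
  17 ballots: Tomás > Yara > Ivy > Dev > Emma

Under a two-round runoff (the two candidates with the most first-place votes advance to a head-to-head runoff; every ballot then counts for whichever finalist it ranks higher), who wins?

Round 1 first-place votes: Yara 11, Dev 0, Tomás 17, Ivy 12, Emma 10. Tomás and Ivy advance.
Runoff: Tomás is ranked above Ivy on 17 ballots, Ivy above Tomás on 33.

Ivy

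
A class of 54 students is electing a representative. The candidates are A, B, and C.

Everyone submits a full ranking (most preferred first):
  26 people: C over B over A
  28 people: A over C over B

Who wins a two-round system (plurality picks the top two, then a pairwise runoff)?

Round 1 first-place votes: A 28, B 0, C 26. A and C advance.
Runoff: A is ranked above C on 28 ballots, C above A on 26.

A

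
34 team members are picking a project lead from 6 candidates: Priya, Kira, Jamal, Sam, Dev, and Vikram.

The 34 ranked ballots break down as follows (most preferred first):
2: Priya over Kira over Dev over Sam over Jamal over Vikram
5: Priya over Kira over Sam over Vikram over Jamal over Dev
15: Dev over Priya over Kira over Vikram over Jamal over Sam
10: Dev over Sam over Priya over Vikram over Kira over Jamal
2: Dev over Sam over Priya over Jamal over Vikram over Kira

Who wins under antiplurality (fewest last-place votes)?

Last-place votes: Priya 0, Kira 2, Jamal 10, Sam 15, Dev 5, Vikram 2.

Priya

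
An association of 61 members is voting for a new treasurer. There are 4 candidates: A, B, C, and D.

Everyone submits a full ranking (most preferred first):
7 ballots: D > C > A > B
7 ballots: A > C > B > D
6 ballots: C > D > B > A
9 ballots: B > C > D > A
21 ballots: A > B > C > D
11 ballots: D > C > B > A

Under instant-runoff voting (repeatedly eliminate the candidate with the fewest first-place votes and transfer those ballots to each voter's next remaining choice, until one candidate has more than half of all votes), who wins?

D

Round 1: A 28, B 9, C 6, D 18. C eliminated.
Round 2: A 28, B 9, D 24. B eliminated.
Round 3: A 28, D 33. D has a majority (≥31).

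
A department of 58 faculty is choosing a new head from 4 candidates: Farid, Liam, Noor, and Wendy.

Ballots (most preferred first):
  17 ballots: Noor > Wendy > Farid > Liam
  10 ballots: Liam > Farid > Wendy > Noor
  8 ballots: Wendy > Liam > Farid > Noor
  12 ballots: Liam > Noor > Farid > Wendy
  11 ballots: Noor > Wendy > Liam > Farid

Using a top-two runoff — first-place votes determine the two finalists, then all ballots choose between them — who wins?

Liam

Round 1 first-place votes: Farid 0, Liam 22, Noor 28, Wendy 8. Noor and Liam advance.
Runoff: Noor is ranked above Liam on 28 ballots, Liam above Noor on 30.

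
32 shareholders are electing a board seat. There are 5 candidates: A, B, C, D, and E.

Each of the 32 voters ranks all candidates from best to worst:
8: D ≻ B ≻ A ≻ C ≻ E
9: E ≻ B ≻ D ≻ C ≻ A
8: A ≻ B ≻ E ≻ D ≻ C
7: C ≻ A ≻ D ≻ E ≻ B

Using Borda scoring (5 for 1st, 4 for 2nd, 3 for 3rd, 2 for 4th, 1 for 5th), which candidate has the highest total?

B

A: 8×3 + 9×1 + 8×5 + 7×4 = 101
B: 8×4 + 9×4 + 8×4 + 7×1 = 107
C: 8×2 + 9×2 + 8×1 + 7×5 = 77
D: 8×5 + 9×3 + 8×2 + 7×3 = 104
E: 8×1 + 9×5 + 8×3 + 7×2 = 91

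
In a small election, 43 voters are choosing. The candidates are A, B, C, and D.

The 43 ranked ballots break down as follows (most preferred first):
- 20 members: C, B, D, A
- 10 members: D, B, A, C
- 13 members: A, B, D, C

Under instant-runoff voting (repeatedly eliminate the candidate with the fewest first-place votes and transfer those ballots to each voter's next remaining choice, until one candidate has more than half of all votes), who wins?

A

Round 1: A 13, B 0, C 20, D 10. B eliminated.
Round 2: A 13, C 20, D 10. D eliminated.
Round 3: A 23, C 20. A has a majority (≥22).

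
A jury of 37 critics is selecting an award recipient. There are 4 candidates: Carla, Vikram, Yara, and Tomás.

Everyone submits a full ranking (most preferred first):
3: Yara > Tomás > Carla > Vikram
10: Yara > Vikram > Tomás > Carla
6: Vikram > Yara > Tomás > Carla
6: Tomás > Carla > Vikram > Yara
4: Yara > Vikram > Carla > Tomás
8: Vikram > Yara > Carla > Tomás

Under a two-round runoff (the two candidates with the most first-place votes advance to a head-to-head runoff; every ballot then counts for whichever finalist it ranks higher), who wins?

Round 1 first-place votes: Carla 0, Vikram 14, Yara 17, Tomás 6. Yara and Vikram advance.
Runoff: Yara is ranked above Vikram on 17 ballots, Vikram above Yara on 20.

Vikram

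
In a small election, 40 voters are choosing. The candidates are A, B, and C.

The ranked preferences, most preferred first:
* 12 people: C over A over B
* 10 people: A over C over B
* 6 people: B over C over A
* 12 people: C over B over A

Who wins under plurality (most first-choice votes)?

First-place votes: A 10, B 6, C 24.

C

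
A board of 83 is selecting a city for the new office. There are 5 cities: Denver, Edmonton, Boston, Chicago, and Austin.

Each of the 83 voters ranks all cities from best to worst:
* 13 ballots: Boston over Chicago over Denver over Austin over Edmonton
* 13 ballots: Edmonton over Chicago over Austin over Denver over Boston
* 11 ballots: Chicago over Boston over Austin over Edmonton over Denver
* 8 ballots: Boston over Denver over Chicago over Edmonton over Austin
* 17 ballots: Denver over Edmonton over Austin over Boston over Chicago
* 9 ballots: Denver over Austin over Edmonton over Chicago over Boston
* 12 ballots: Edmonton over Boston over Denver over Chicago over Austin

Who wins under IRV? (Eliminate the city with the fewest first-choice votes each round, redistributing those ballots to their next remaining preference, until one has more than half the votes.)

Boston

Round 1: Denver 26, Edmonton 25, Boston 21, Chicago 11, Austin 0. Austin eliminated.
Round 2: Denver 26, Edmonton 25, Boston 21, Chicago 11. Chicago eliminated.
Round 3: Denver 26, Edmonton 25, Boston 32. Edmonton eliminated.
Round 4: Denver 39, Boston 44. Boston has a majority (≥42).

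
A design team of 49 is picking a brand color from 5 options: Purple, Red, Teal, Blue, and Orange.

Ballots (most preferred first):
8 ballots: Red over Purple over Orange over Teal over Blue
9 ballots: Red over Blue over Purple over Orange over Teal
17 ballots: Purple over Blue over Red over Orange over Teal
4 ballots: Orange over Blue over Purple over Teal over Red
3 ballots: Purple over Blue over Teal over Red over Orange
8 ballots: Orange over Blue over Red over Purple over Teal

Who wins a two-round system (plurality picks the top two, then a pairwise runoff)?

Red

Round 1 first-place votes: Purple 20, Red 17, Teal 0, Blue 0, Orange 12. Purple and Red advance.
Runoff: Purple is ranked above Red on 24 ballots, Red above Purple on 25.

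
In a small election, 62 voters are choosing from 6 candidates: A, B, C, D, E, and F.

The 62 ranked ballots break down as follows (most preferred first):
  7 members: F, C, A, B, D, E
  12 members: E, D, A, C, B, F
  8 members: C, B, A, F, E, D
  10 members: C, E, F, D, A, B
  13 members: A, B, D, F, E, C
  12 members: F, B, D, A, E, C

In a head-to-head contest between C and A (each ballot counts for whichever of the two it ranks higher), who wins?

A

C is ranked above A on 25 ballots; A above C on 37.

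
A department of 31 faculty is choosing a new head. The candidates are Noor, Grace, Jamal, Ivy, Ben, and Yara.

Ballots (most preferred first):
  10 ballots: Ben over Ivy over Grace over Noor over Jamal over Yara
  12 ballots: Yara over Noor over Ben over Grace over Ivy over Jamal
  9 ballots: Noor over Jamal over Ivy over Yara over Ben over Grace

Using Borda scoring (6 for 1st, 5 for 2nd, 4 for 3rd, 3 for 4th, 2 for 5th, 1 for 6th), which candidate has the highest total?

Noor

Noor: 10×3 + 12×5 + 9×6 = 144
Grace: 10×4 + 12×3 + 9×1 = 85
Jamal: 10×2 + 12×1 + 9×5 = 77
Ivy: 10×5 + 12×2 + 9×4 = 110
Ben: 10×6 + 12×4 + 9×2 = 126
Yara: 10×1 + 12×6 + 9×3 = 109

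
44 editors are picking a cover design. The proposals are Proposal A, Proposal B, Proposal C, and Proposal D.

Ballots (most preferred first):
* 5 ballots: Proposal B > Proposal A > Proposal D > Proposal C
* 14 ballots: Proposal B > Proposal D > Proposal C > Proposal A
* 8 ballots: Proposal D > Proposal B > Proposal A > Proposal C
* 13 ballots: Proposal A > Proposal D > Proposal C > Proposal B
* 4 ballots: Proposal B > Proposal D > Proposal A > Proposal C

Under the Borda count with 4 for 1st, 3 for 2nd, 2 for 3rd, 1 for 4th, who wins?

Proposal A: 5×3 + 14×1 + 8×2 + 13×4 + 4×2 = 105
Proposal B: 5×4 + 14×4 + 8×3 + 13×1 + 4×4 = 129
Proposal C: 5×1 + 14×2 + 8×1 + 13×2 + 4×1 = 71
Proposal D: 5×2 + 14×3 + 8×4 + 13×3 + 4×3 = 135

Proposal D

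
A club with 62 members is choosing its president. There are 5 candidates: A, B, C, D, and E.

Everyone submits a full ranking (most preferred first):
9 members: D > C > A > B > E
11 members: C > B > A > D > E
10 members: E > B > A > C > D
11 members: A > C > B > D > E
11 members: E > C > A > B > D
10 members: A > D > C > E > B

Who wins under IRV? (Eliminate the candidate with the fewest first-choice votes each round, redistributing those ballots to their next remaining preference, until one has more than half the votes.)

Round 1: A 21, B 0, C 11, D 9, E 21. B eliminated.
Round 2: A 21, C 11, D 9, E 21. D eliminated.
Round 3: A 21, C 20, E 21. C eliminated.
Round 4: A 41, E 21. A has a majority (≥32).

A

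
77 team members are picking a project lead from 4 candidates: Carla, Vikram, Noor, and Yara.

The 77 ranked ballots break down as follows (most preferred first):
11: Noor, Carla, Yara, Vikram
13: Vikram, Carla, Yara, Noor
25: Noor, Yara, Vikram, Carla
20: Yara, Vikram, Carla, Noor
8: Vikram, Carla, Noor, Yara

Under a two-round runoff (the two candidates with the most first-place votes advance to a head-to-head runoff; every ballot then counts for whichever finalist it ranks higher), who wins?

Round 1 first-place votes: Carla 0, Vikram 21, Noor 36, Yara 20. Noor and Vikram advance.
Runoff: Noor is ranked above Vikram on 36 ballots, Vikram above Noor on 41.

Vikram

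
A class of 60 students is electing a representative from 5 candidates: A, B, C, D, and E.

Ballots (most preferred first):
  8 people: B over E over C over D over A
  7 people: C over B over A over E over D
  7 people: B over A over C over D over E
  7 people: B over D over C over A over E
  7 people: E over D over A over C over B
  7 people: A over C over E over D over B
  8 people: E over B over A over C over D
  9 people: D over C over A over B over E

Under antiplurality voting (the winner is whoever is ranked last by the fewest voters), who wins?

Last-place votes: A 8, B 14, C 0, D 15, E 23.

C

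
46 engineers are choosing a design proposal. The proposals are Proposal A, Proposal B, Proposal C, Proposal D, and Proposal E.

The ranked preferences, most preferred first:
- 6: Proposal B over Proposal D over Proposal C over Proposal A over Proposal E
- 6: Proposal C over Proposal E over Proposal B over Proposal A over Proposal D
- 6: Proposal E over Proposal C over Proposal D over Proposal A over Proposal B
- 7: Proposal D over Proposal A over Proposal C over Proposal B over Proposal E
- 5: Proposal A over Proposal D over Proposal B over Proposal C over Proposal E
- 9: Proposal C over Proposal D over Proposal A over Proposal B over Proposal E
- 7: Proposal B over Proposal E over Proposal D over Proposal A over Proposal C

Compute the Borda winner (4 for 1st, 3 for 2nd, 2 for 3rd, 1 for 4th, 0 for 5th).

Proposal D

Proposal A: 6×1 + 6×1 + 6×1 + 7×3 + 5×4 + 9×2 + 7×1 = 84
Proposal B: 6×4 + 6×2 + 6×0 + 7×1 + 5×2 + 9×1 + 7×4 = 90
Proposal C: 6×2 + 6×4 + 6×3 + 7×2 + 5×1 + 9×4 + 7×0 = 109
Proposal D: 6×3 + 6×0 + 6×2 + 7×4 + 5×3 + 9×3 + 7×2 = 114
Proposal E: 6×0 + 6×3 + 6×4 + 7×0 + 5×0 + 9×0 + 7×3 = 63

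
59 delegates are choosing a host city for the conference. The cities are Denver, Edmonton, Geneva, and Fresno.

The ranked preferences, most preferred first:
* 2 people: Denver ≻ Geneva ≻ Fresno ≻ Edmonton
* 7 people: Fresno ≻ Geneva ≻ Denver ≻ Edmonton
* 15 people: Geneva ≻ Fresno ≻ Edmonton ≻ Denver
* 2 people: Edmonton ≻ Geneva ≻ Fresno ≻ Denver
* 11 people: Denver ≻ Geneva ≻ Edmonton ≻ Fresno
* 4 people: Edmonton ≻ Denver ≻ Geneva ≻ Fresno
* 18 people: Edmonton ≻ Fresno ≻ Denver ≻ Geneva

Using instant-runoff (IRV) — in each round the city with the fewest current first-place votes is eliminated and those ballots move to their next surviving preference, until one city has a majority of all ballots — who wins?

Geneva

Round 1: Denver 13, Edmonton 24, Geneva 15, Fresno 7. Fresno eliminated.
Round 2: Denver 13, Edmonton 24, Geneva 22. Denver eliminated.
Round 3: Edmonton 24, Geneva 35. Geneva has a majority (≥30).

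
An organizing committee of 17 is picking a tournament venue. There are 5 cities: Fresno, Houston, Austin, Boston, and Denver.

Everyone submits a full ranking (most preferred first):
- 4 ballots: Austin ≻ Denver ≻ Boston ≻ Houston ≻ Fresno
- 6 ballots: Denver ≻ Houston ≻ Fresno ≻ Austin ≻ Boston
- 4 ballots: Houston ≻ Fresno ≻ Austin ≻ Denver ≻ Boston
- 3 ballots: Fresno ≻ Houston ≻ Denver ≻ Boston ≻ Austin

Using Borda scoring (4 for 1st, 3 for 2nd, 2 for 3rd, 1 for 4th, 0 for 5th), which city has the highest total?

Houston

Fresno: 4×0 + 6×2 + 4×3 + 3×4 = 36
Houston: 4×1 + 6×3 + 4×4 + 3×3 = 47
Austin: 4×4 + 6×1 + 4×2 + 3×0 = 30
Boston: 4×2 + 6×0 + 4×0 + 3×1 = 11
Denver: 4×3 + 6×4 + 4×1 + 3×2 = 46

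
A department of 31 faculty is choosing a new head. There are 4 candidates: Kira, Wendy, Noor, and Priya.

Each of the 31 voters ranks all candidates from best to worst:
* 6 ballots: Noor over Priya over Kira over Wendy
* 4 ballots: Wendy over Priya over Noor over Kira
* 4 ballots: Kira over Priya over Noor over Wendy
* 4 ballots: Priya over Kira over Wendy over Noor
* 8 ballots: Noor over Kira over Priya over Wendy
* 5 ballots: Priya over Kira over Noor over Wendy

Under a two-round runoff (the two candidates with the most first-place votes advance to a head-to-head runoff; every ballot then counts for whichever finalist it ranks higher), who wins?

Priya

Round 1 first-place votes: Kira 4, Wendy 4, Noor 14, Priya 9. Noor and Priya advance.
Runoff: Noor is ranked above Priya on 14 ballots, Priya above Noor on 17.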